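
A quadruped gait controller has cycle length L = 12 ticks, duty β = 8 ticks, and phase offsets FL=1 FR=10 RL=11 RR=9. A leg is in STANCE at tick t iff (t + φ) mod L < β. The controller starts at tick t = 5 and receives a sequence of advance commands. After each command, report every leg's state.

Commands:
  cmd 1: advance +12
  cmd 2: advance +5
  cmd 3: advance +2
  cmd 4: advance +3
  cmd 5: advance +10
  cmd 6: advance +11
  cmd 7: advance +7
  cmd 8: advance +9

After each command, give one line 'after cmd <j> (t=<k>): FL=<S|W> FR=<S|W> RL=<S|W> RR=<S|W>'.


after cmd 1 (t=17): FL=S FR=S RL=S RR=S
after cmd 2 (t=22): FL=W FR=W RL=W RR=S
after cmd 3 (t=24): FL=S FR=W RL=W RR=W
after cmd 4 (t=27): FL=S FR=S RL=S RR=S
after cmd 5 (t=37): FL=S FR=W RL=S RR=W
after cmd 6 (t=48): FL=S FR=W RL=W RR=W
after cmd 7 (t=55): FL=W FR=S RL=S RR=S
after cmd 8 (t=64): FL=S FR=S RL=S RR=S

start t=5: FL=S FR=S RL=S RR=S
cmd 1: advance +12 → t=17, phase=(6,3,4,2) → FL=S FR=S RL=S RR=S
cmd 2: advance +5 → t=22, phase=(11,8,9,7) → FL=W FR=W RL=W RR=S
cmd 3: advance +2 → t=24, phase=(1,10,11,9) → FL=S FR=W RL=W RR=W
cmd 4: advance +3 → t=27, phase=(4,1,2,0) → FL=S FR=S RL=S RR=S
cmd 5: advance +10 → t=37, phase=(2,11,0,10) → FL=S FR=W RL=S RR=W
cmd 6: advance +11 → t=48, phase=(1,10,11,9) → FL=S FR=W RL=W RR=W
cmd 7: advance +7 → t=55, phase=(8,5,6,4) → FL=W FR=S RL=S RR=S
cmd 8: advance +9 → t=64, phase=(5,2,3,1) → FL=S FR=S RL=S RR=S


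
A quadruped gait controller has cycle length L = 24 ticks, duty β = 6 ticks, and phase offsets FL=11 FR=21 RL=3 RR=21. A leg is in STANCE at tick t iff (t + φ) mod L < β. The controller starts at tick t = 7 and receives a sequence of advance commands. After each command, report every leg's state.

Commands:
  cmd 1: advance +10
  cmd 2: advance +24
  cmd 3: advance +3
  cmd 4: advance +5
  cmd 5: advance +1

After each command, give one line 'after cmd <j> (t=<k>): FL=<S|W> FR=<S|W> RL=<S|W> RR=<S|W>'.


start t=7: FL=W FR=S RL=W RR=S
cmd 1: advance +10 → t=17, phase=(4,14,20,14) → FL=S FR=W RL=W RR=W
cmd 2: advance +24 → t=41, phase=(4,14,20,14) → FL=S FR=W RL=W RR=W
cmd 3: advance +3 → t=44, phase=(7,17,23,17) → FL=W FR=W RL=W RR=W
cmd 4: advance +5 → t=49, phase=(12,22,4,22) → FL=W FR=W RL=S RR=W
cmd 5: advance +1 → t=50, phase=(13,23,5,23) → FL=W FR=W RL=S RR=W

after cmd 1 (t=17): FL=S FR=W RL=W RR=W
after cmd 2 (t=41): FL=S FR=W RL=W RR=W
after cmd 3 (t=44): FL=W FR=W RL=W RR=W
after cmd 4 (t=49): FL=W FR=W RL=S RR=W
after cmd 5 (t=50): FL=W FR=W RL=S RR=W


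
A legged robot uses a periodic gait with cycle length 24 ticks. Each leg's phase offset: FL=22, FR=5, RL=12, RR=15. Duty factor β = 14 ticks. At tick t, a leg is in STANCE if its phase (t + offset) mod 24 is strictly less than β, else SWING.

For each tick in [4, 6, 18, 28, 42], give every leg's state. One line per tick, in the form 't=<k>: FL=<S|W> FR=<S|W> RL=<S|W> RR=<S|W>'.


t=4: phase=(2,9,16,19) vs β=14 → FL=S FR=S RL=W RR=W
t=6: phase=(4,11,18,21) vs β=14 → FL=S FR=S RL=W RR=W
t=18: phase=(16,23,6,9) vs β=14 → FL=W FR=W RL=S RR=S
t=28: phase=(2,9,16,19) vs β=14 → FL=S FR=S RL=W RR=W
t=42: phase=(16,23,6,9) vs β=14 → FL=W FR=W RL=S RR=S

t=4: FL=S FR=S RL=W RR=W
t=6: FL=S FR=S RL=W RR=W
t=18: FL=W FR=W RL=S RR=S
t=28: FL=S FR=S RL=W RR=W
t=42: FL=W FR=W RL=S RR=S


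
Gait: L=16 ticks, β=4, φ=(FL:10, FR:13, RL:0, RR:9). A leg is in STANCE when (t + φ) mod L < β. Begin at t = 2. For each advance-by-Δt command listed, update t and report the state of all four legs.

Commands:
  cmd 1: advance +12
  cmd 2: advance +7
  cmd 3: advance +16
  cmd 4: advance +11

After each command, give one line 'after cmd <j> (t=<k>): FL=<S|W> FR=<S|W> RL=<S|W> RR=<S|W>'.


after cmd 1 (t=14): FL=W FR=W RL=W RR=W
after cmd 2 (t=21): FL=W FR=S RL=W RR=W
after cmd 3 (t=37): FL=W FR=S RL=W RR=W
after cmd 4 (t=48): FL=W FR=W RL=S RR=W

start t=2: FL=W FR=W RL=S RR=W
cmd 1: advance +12 → t=14, phase=(8,11,14,7) → FL=W FR=W RL=W RR=W
cmd 2: advance +7 → t=21, phase=(15,2,5,14) → FL=W FR=S RL=W RR=W
cmd 3: advance +16 → t=37, phase=(15,2,5,14) → FL=W FR=S RL=W RR=W
cmd 4: advance +11 → t=48, phase=(10,13,0,9) → FL=W FR=W RL=S RR=W


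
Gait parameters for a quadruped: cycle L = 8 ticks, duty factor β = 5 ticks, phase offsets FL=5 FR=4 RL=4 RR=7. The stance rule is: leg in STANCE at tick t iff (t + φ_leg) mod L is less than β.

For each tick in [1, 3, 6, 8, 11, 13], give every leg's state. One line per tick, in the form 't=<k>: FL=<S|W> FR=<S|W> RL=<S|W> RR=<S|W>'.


t=1: FL=W FR=W RL=W RR=S
t=3: FL=S FR=W RL=W RR=S
t=6: FL=S FR=S RL=S RR=W
t=8: FL=W FR=S RL=S RR=W
t=11: FL=S FR=W RL=W RR=S
t=13: FL=S FR=S RL=S RR=S

t=1: phase=(6,5,5,0) vs β=5 → FL=W FR=W RL=W RR=S
t=3: phase=(0,7,7,2) vs β=5 → FL=S FR=W RL=W RR=S
t=6: phase=(3,2,2,5) vs β=5 → FL=S FR=S RL=S RR=W
t=8: phase=(5,4,4,7) vs β=5 → FL=W FR=S RL=S RR=W
t=11: phase=(0,7,7,2) vs β=5 → FL=S FR=W RL=W RR=S
t=13: phase=(2,1,1,4) vs β=5 → FL=S FR=S RL=S RR=S


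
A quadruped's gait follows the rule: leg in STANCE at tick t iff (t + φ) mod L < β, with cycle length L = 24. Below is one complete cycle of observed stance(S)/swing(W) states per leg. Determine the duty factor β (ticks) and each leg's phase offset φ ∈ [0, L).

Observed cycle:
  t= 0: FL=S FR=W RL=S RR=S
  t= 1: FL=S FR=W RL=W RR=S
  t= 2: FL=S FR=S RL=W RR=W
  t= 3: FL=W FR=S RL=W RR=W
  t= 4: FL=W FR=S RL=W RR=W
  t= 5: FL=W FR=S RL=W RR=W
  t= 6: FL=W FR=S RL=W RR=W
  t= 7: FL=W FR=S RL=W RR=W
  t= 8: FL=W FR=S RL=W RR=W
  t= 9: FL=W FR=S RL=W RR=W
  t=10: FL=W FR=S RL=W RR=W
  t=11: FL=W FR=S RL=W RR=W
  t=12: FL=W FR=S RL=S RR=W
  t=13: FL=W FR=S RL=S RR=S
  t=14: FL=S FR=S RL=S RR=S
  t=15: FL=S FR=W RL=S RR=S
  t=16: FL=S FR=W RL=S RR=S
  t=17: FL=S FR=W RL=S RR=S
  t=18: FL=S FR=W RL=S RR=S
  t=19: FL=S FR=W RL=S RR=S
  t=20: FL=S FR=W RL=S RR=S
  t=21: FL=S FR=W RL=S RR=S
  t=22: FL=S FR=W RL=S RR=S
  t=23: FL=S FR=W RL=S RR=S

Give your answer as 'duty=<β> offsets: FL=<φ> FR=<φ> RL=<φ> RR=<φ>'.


duty β = stance ticks per leg = 13
FL: stance ticks = 13; W→S at t=14 → φ=10
FR: stance ticks = 13; W→S at t=2 → φ=22
RL: stance ticks = 13; W→S at t=12 → φ=12
RR: stance ticks = 13; W→S at t=13 → φ=11

duty=13 offsets: FL=10 FR=22 RL=12 RR=11


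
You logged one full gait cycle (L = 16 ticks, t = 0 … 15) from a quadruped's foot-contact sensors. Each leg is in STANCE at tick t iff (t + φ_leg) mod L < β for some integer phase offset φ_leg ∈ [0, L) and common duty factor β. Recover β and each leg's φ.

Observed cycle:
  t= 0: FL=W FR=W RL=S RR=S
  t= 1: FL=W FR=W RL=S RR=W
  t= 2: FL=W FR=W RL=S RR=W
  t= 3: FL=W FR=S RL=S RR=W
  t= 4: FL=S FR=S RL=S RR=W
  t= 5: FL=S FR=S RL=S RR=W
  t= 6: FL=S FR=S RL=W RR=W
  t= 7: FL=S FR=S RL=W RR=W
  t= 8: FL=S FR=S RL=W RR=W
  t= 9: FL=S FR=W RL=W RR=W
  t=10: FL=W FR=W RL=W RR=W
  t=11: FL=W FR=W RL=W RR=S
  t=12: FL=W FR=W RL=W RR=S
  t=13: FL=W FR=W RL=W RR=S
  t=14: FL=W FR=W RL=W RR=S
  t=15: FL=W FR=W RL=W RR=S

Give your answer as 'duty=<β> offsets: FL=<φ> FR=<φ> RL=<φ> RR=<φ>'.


duty=6 offsets: FL=12 FR=13 RL=0 RR=5

duty β = stance ticks per leg = 6
FL: stance ticks = 6; W→S at t=4 → φ=12
FR: stance ticks = 6; W→S at t=3 → φ=13
RL: stance ticks = 6; W→S at t=0 → φ=0
RR: stance ticks = 6; W→S at t=11 → φ=5


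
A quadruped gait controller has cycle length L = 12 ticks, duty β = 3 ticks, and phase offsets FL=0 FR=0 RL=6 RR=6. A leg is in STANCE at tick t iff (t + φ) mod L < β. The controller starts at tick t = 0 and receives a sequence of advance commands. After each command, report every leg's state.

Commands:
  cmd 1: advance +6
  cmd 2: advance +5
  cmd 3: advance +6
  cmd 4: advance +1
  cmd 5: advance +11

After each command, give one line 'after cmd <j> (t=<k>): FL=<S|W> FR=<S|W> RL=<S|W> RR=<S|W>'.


start t=0: FL=S FR=S RL=W RR=W
cmd 1: advance +6 → t=6, phase=(6,6,0,0) → FL=W FR=W RL=S RR=S
cmd 2: advance +5 → t=11, phase=(11,11,5,5) → FL=W FR=W RL=W RR=W
cmd 3: advance +6 → t=17, phase=(5,5,11,11) → FL=W FR=W RL=W RR=W
cmd 4: advance +1 → t=18, phase=(6,6,0,0) → FL=W FR=W RL=S RR=S
cmd 5: advance +11 → t=29, phase=(5,5,11,11) → FL=W FR=W RL=W RR=W

after cmd 1 (t=6): FL=W FR=W RL=S RR=S
after cmd 2 (t=11): FL=W FR=W RL=W RR=W
after cmd 3 (t=17): FL=W FR=W RL=W RR=W
after cmd 4 (t=18): FL=W FR=W RL=S RR=S
after cmd 5 (t=29): FL=W FR=W RL=W RR=W


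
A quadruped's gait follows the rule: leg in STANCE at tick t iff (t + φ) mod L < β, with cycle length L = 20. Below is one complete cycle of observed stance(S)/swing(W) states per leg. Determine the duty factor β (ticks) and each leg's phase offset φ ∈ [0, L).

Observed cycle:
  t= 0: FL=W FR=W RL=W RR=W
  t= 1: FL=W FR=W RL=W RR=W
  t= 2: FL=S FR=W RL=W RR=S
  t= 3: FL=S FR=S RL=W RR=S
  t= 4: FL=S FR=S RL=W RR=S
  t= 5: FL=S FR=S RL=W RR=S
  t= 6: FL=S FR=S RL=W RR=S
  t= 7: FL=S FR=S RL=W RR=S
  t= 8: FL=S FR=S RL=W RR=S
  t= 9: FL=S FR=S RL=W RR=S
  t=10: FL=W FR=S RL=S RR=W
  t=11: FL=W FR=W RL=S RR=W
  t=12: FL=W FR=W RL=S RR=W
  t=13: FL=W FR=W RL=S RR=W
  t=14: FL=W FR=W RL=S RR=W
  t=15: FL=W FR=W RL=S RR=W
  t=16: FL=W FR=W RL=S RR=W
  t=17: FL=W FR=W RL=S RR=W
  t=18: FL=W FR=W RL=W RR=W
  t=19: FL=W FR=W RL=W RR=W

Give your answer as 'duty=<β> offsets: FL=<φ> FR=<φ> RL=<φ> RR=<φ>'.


duty=8 offsets: FL=18 FR=17 RL=10 RR=18

duty β = stance ticks per leg = 8
FL: stance ticks = 8; W→S at t=2 → φ=18
FR: stance ticks = 8; W→S at t=3 → φ=17
RL: stance ticks = 8; W→S at t=10 → φ=10
RR: stance ticks = 8; W→S at t=2 → φ=18


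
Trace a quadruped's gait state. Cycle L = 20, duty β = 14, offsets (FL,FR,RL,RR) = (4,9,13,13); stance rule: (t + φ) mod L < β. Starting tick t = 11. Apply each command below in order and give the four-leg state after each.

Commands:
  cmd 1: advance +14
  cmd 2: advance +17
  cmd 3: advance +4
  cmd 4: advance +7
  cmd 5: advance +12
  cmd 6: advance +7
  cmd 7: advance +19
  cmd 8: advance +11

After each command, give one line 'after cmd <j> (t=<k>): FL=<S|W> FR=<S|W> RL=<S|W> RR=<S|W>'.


start t=11: FL=W FR=S RL=S RR=S
cmd 1: advance +14 → t=25, phase=(9,14,18,18) → FL=S FR=W RL=W RR=W
cmd 2: advance +17 → t=42, phase=(6,11,15,15) → FL=S FR=S RL=W RR=W
cmd 3: advance +4 → t=46, phase=(10,15,19,19) → FL=S FR=W RL=W RR=W
cmd 4: advance +7 → t=53, phase=(17,2,6,6) → FL=W FR=S RL=S RR=S
cmd 5: advance +12 → t=65, phase=(9,14,18,18) → FL=S FR=W RL=W RR=W
cmd 6: advance +7 → t=72, phase=(16,1,5,5) → FL=W FR=S RL=S RR=S
cmd 7: advance +19 → t=91, phase=(15,0,4,4) → FL=W FR=S RL=S RR=S
cmd 8: advance +11 → t=102, phase=(6,11,15,15) → FL=S FR=S RL=W RR=W

after cmd 1 (t=25): FL=S FR=W RL=W RR=W
after cmd 2 (t=42): FL=S FR=S RL=W RR=W
after cmd 3 (t=46): FL=S FR=W RL=W RR=W
after cmd 4 (t=53): FL=W FR=S RL=S RR=S
after cmd 5 (t=65): FL=S FR=W RL=W RR=W
after cmd 6 (t=72): FL=W FR=S RL=S RR=S
after cmd 7 (t=91): FL=W FR=S RL=S RR=S
after cmd 8 (t=102): FL=S FR=S RL=W RR=W


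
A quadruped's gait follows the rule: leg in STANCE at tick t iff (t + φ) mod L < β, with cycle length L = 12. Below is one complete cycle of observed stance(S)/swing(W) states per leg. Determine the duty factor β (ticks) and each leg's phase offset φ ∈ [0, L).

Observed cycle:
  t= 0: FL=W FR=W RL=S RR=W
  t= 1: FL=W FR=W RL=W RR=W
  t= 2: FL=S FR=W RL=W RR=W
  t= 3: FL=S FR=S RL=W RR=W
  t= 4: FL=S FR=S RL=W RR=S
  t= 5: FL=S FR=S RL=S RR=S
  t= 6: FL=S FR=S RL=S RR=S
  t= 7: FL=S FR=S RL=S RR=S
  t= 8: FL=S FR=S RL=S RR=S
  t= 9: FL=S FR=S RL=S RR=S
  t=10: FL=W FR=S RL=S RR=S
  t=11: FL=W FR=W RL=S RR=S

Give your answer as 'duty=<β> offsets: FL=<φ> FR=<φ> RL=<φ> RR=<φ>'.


duty=8 offsets: FL=10 FR=9 RL=7 RR=8

duty β = stance ticks per leg = 8
FL: stance ticks = 8; W→S at t=2 → φ=10
FR: stance ticks = 8; W→S at t=3 → φ=9
RL: stance ticks = 8; W→S at t=5 → φ=7
RR: stance ticks = 8; W→S at t=4 → φ=8


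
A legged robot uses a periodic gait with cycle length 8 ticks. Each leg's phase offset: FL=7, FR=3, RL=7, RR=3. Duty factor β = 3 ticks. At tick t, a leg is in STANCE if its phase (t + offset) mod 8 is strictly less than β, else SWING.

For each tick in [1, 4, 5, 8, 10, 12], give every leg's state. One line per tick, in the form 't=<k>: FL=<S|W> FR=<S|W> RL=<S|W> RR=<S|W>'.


t=1: phase=(0,4,0,4) vs β=3 → FL=S FR=W RL=S RR=W
t=4: phase=(3,7,3,7) vs β=3 → FL=W FR=W RL=W RR=W
t=5: phase=(4,0,4,0) vs β=3 → FL=W FR=S RL=W RR=S
t=8: phase=(7,3,7,3) vs β=3 → FL=W FR=W RL=W RR=W
t=10: phase=(1,5,1,5) vs β=3 → FL=S FR=W RL=S RR=W
t=12: phase=(3,7,3,7) vs β=3 → FL=W FR=W RL=W RR=W

t=1: FL=S FR=W RL=S RR=W
t=4: FL=W FR=W RL=W RR=W
t=5: FL=W FR=S RL=W RR=S
t=8: FL=W FR=W RL=W RR=W
t=10: FL=S FR=W RL=S RR=W
t=12: FL=W FR=W RL=W RR=W


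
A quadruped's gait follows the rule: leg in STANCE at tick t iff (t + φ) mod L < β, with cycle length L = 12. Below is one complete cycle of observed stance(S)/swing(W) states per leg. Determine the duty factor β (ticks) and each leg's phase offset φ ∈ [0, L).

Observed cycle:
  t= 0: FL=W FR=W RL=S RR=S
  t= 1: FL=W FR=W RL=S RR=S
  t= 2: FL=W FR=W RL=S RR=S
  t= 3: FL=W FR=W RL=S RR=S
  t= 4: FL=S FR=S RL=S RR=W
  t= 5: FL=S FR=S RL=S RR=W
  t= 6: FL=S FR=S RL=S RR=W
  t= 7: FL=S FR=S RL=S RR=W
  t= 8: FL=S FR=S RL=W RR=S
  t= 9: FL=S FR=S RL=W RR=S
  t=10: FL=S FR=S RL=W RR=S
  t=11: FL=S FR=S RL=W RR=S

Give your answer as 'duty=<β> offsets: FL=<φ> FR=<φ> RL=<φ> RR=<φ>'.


duty β = stance ticks per leg = 8
FL: stance ticks = 8; W→S at t=4 → φ=8
FR: stance ticks = 8; W→S at t=4 → φ=8
RL: stance ticks = 8; W→S at t=0 → φ=0
RR: stance ticks = 8; W→S at t=8 → φ=4

duty=8 offsets: FL=8 FR=8 RL=0 RR=4


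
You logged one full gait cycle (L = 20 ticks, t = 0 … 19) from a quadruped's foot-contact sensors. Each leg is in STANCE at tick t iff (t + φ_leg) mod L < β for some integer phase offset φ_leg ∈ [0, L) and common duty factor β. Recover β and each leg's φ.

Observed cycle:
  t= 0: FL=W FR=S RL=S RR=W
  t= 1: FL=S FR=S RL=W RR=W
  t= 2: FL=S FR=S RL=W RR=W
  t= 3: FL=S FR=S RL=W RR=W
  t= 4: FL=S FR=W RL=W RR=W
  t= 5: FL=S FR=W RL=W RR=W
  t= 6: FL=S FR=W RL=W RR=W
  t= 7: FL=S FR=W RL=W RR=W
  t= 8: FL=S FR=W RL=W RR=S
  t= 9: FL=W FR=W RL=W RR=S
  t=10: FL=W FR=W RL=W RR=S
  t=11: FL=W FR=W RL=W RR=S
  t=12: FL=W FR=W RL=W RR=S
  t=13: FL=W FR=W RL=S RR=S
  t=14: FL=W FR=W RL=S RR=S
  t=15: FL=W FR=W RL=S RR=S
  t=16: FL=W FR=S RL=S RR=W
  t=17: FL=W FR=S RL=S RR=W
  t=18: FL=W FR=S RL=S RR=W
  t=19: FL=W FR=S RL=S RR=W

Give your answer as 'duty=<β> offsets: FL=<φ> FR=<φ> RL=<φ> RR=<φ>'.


duty β = stance ticks per leg = 8
FL: stance ticks = 8; W→S at t=1 → φ=19
FR: stance ticks = 8; W→S at t=16 → φ=4
RL: stance ticks = 8; W→S at t=13 → φ=7
RR: stance ticks = 8; W→S at t=8 → φ=12

duty=8 offsets: FL=19 FR=4 RL=7 RR=12


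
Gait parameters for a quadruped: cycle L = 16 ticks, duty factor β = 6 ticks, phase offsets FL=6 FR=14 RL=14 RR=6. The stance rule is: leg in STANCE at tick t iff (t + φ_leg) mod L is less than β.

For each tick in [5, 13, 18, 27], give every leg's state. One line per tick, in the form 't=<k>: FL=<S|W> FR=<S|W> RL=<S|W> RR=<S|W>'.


t=5: FL=W FR=S RL=S RR=W
t=13: FL=S FR=W RL=W RR=S
t=18: FL=W FR=S RL=S RR=W
t=27: FL=S FR=W RL=W RR=S

t=5: phase=(11,3,3,11) vs β=6 → FL=W FR=S RL=S RR=W
t=13: phase=(3,11,11,3) vs β=6 → FL=S FR=W RL=W RR=S
t=18: phase=(8,0,0,8) vs β=6 → FL=W FR=S RL=S RR=W
t=27: phase=(1,9,9,1) vs β=6 → FL=S FR=W RL=W RR=S


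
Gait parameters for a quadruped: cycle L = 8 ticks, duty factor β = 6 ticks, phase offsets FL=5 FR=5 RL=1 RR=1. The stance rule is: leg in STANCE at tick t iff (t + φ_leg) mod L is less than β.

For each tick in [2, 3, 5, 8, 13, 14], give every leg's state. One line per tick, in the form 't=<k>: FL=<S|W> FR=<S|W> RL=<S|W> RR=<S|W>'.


t=2: FL=W FR=W RL=S RR=S
t=3: FL=S FR=S RL=S RR=S
t=5: FL=S FR=S RL=W RR=W
t=8: FL=S FR=S RL=S RR=S
t=13: FL=S FR=S RL=W RR=W
t=14: FL=S FR=S RL=W RR=W

t=2: phase=(7,7,3,3) vs β=6 → FL=W FR=W RL=S RR=S
t=3: phase=(0,0,4,4) vs β=6 → FL=S FR=S RL=S RR=S
t=5: phase=(2,2,6,6) vs β=6 → FL=S FR=S RL=W RR=W
t=8: phase=(5,5,1,1) vs β=6 → FL=S FR=S RL=S RR=S
t=13: phase=(2,2,6,6) vs β=6 → FL=S FR=S RL=W RR=W
t=14: phase=(3,3,7,7) vs β=6 → FL=S FR=S RL=W RR=W


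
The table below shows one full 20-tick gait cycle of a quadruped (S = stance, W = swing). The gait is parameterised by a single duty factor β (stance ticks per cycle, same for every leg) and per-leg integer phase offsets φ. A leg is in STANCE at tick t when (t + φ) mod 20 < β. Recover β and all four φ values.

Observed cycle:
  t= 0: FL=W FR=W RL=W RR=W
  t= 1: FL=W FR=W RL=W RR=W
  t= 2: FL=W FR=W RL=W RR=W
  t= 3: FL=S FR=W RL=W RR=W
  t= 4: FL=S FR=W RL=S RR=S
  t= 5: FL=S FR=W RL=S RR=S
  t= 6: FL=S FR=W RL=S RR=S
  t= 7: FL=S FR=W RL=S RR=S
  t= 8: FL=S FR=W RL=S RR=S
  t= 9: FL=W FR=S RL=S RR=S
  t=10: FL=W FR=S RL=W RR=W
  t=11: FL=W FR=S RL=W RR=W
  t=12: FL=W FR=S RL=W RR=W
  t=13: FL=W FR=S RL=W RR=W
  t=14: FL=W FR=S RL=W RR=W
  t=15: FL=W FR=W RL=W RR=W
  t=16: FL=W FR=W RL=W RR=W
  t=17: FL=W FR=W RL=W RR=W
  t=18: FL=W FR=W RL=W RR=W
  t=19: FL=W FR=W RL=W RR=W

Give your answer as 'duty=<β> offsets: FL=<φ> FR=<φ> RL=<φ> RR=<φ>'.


duty β = stance ticks per leg = 6
FL: stance ticks = 6; W→S at t=3 → φ=17
FR: stance ticks = 6; W→S at t=9 → φ=11
RL: stance ticks = 6; W→S at t=4 → φ=16
RR: stance ticks = 6; W→S at t=4 → φ=16

duty=6 offsets: FL=17 FR=11 RL=16 RR=16


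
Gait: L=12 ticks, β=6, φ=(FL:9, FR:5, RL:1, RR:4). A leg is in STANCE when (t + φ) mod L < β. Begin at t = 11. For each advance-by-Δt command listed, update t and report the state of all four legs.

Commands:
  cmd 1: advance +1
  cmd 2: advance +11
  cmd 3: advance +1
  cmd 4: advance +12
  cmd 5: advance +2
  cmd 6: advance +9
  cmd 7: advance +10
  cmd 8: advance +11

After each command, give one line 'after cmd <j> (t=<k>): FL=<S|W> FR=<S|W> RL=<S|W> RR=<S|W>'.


after cmd 1 (t=12): FL=W FR=S RL=S RR=S
after cmd 2 (t=23): FL=W FR=S RL=S RR=S
after cmd 3 (t=24): FL=W FR=S RL=S RR=S
after cmd 4 (t=36): FL=W FR=S RL=S RR=S
after cmd 5 (t=38): FL=W FR=W RL=S RR=W
after cmd 6 (t=47): FL=W FR=S RL=S RR=S
after cmd 7 (t=57): FL=W FR=S RL=W RR=S
after cmd 8 (t=68): FL=S FR=S RL=W RR=S

start t=11: FL=W FR=S RL=S RR=S
cmd 1: advance +1 → t=12, phase=(9,5,1,4) → FL=W FR=S RL=S RR=S
cmd 2: advance +11 → t=23, phase=(8,4,0,3) → FL=W FR=S RL=S RR=S
cmd 3: advance +1 → t=24, phase=(9,5,1,4) → FL=W FR=S RL=S RR=S
cmd 4: advance +12 → t=36, phase=(9,5,1,4) → FL=W FR=S RL=S RR=S
cmd 5: advance +2 → t=38, phase=(11,7,3,6) → FL=W FR=W RL=S RR=W
cmd 6: advance +9 → t=47, phase=(8,4,0,3) → FL=W FR=S RL=S RR=S
cmd 7: advance +10 → t=57, phase=(6,2,10,1) → FL=W FR=S RL=W RR=S
cmd 8: advance +11 → t=68, phase=(5,1,9,0) → FL=S FR=S RL=W RR=S


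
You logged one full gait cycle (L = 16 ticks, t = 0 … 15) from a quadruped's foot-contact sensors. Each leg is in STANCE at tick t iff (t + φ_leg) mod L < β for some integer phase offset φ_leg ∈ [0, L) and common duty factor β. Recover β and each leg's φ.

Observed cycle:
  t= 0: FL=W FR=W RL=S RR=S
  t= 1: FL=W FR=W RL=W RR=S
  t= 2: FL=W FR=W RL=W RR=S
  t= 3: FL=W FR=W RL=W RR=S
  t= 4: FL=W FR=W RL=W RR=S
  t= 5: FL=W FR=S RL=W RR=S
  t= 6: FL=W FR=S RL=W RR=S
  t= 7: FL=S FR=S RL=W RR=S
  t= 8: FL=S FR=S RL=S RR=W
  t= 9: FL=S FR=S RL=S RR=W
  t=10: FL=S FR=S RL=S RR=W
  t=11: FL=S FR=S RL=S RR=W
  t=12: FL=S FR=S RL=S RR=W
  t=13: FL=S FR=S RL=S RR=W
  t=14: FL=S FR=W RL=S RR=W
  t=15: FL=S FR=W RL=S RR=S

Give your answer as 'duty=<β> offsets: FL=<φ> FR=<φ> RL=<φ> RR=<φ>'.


duty=9 offsets: FL=9 FR=11 RL=8 RR=1

duty β = stance ticks per leg = 9
FL: stance ticks = 9; W→S at t=7 → φ=9
FR: stance ticks = 9; W→S at t=5 → φ=11
RL: stance ticks = 9; W→S at t=8 → φ=8
RR: stance ticks = 9; W→S at t=15 → φ=1


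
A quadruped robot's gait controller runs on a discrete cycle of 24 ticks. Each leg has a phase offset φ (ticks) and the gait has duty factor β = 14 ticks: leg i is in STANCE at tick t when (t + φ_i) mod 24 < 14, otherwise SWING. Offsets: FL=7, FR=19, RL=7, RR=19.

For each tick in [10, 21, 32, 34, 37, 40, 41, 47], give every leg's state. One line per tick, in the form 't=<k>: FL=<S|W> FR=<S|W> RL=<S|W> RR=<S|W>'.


t=10: phase=(17,5,17,5) vs β=14 → FL=W FR=S RL=W RR=S
t=21: phase=(4,16,4,16) vs β=14 → FL=S FR=W RL=S RR=W
t=32: phase=(15,3,15,3) vs β=14 → FL=W FR=S RL=W RR=S
t=34: phase=(17,5,17,5) vs β=14 → FL=W FR=S RL=W RR=S
t=37: phase=(20,8,20,8) vs β=14 → FL=W FR=S RL=W RR=S
t=40: phase=(23,11,23,11) vs β=14 → FL=W FR=S RL=W RR=S
t=41: phase=(0,12,0,12) vs β=14 → FL=S FR=S RL=S RR=S
t=47: phase=(6,18,6,18) vs β=14 → FL=S FR=W RL=S RR=W

t=10: FL=W FR=S RL=W RR=S
t=21: FL=S FR=W RL=S RR=W
t=32: FL=W FR=S RL=W RR=S
t=34: FL=W FR=S RL=W RR=S
t=37: FL=W FR=S RL=W RR=S
t=40: FL=W FR=S RL=W RR=S
t=41: FL=S FR=S RL=S RR=S
t=47: FL=S FR=W RL=S RR=W


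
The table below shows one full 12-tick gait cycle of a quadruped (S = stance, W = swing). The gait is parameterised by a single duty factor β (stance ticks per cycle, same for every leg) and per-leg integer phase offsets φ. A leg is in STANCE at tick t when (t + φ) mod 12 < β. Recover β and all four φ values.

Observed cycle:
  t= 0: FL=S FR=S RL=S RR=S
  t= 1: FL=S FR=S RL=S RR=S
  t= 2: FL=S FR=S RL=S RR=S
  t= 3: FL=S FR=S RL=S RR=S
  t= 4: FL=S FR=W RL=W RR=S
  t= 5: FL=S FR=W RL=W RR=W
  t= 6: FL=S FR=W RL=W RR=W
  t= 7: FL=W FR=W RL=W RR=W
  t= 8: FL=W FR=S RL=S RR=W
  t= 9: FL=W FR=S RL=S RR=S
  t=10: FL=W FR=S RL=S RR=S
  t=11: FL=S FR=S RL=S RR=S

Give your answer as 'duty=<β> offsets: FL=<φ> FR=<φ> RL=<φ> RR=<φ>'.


duty=8 offsets: FL=1 FR=4 RL=4 RR=3

duty β = stance ticks per leg = 8
FL: stance ticks = 8; W→S at t=11 → φ=1
FR: stance ticks = 8; W→S at t=8 → φ=4
RL: stance ticks = 8; W→S at t=8 → φ=4
RR: stance ticks = 8; W→S at t=9 → φ=3


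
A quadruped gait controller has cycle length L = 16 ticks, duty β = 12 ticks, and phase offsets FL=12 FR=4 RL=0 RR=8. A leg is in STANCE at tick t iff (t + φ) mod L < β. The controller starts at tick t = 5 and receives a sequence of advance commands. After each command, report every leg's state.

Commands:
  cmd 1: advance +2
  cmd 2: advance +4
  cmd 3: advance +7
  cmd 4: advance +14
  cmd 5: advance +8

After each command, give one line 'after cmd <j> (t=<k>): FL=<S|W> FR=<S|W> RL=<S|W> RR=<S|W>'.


start t=5: FL=S FR=S RL=S RR=W
cmd 1: advance +2 → t=7, phase=(3,11,7,15) → FL=S FR=S RL=S RR=W
cmd 2: advance +4 → t=11, phase=(7,15,11,3) → FL=S FR=W RL=S RR=S
cmd 3: advance +7 → t=18, phase=(14,6,2,10) → FL=W FR=S RL=S RR=S
cmd 4: advance +14 → t=32, phase=(12,4,0,8) → FL=W FR=S RL=S RR=S
cmd 5: advance +8 → t=40, phase=(4,12,8,0) → FL=S FR=W RL=S RR=S

after cmd 1 (t=7): FL=S FR=S RL=S RR=W
after cmd 2 (t=11): FL=S FR=W RL=S RR=S
after cmd 3 (t=18): FL=W FR=S RL=S RR=S
after cmd 4 (t=32): FL=W FR=S RL=S RR=S
after cmd 5 (t=40): FL=S FR=W RL=S RR=S


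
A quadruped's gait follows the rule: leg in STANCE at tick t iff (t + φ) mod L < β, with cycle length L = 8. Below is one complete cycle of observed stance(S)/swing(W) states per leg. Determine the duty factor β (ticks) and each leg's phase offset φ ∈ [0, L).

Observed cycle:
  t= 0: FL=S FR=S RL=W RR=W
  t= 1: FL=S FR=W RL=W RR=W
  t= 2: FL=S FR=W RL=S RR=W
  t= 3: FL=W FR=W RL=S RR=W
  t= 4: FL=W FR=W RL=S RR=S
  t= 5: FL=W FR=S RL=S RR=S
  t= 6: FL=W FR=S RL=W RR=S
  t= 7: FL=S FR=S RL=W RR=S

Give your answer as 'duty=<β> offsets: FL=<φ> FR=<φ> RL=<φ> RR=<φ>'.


duty β = stance ticks per leg = 4
FL: stance ticks = 4; W→S at t=7 → φ=1
FR: stance ticks = 4; W→S at t=5 → φ=3
RL: stance ticks = 4; W→S at t=2 → φ=6
RR: stance ticks = 4; W→S at t=4 → φ=4

duty=4 offsets: FL=1 FR=3 RL=6 RR=4


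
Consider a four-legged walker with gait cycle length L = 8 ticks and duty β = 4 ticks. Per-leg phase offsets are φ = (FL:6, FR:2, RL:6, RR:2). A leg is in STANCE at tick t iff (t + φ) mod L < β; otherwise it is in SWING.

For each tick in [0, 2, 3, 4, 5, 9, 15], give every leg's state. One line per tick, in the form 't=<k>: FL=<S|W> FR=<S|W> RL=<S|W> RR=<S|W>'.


t=0: FL=W FR=S RL=W RR=S
t=2: FL=S FR=W RL=S RR=W
t=3: FL=S FR=W RL=S RR=W
t=4: FL=S FR=W RL=S RR=W
t=5: FL=S FR=W RL=S RR=W
t=9: FL=W FR=S RL=W RR=S
t=15: FL=W FR=S RL=W RR=S

t=0: phase=(6,2,6,2) vs β=4 → FL=W FR=S RL=W RR=S
t=2: phase=(0,4,0,4) vs β=4 → FL=S FR=W RL=S RR=W
t=3: phase=(1,5,1,5) vs β=4 → FL=S FR=W RL=S RR=W
t=4: phase=(2,6,2,6) vs β=4 → FL=S FR=W RL=S RR=W
t=5: phase=(3,7,3,7) vs β=4 → FL=S FR=W RL=S RR=W
t=9: phase=(7,3,7,3) vs β=4 → FL=W FR=S RL=W RR=S
t=15: phase=(5,1,5,1) vs β=4 → FL=W FR=S RL=W RR=S


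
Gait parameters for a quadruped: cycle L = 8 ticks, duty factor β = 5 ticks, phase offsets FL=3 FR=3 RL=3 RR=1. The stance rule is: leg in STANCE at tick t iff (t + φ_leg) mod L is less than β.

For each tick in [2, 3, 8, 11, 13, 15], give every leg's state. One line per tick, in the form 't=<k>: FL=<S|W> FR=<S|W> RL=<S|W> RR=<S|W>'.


t=2: phase=(5,5,5,3) vs β=5 → FL=W FR=W RL=W RR=S
t=3: phase=(6,6,6,4) vs β=5 → FL=W FR=W RL=W RR=S
t=8: phase=(3,3,3,1) vs β=5 → FL=S FR=S RL=S RR=S
t=11: phase=(6,6,6,4) vs β=5 → FL=W FR=W RL=W RR=S
t=13: phase=(0,0,0,6) vs β=5 → FL=S FR=S RL=S RR=W
t=15: phase=(2,2,2,0) vs β=5 → FL=S FR=S RL=S RR=S

t=2: FL=W FR=W RL=W RR=S
t=3: FL=W FR=W RL=W RR=S
t=8: FL=S FR=S RL=S RR=S
t=11: FL=W FR=W RL=W RR=S
t=13: FL=S FR=S RL=S RR=W
t=15: FL=S FR=S RL=S RR=S


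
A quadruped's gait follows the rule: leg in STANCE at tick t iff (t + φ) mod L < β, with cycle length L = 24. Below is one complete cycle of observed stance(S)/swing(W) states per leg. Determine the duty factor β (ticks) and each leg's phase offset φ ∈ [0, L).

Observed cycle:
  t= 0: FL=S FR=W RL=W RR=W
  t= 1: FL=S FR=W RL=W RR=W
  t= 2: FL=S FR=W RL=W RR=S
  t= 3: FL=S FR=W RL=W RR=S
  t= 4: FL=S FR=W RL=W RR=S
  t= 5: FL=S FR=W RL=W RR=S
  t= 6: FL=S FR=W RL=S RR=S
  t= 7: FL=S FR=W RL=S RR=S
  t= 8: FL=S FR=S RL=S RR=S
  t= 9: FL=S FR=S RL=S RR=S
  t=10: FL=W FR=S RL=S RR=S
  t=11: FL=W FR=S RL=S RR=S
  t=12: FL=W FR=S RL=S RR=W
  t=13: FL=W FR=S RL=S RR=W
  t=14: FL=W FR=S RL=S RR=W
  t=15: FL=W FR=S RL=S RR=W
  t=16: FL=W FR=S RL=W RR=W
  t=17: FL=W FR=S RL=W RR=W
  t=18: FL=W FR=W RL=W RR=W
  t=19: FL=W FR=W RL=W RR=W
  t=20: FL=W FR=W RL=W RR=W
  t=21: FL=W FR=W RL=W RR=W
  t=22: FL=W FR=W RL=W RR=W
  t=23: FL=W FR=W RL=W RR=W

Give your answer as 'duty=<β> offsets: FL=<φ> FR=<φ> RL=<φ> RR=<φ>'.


duty β = stance ticks per leg = 10
FL: stance ticks = 10; W→S at t=0 → φ=0
FR: stance ticks = 10; W→S at t=8 → φ=16
RL: stance ticks = 10; W→S at t=6 → φ=18
RR: stance ticks = 10; W→S at t=2 → φ=22

duty=10 offsets: FL=0 FR=16 RL=18 RR=22


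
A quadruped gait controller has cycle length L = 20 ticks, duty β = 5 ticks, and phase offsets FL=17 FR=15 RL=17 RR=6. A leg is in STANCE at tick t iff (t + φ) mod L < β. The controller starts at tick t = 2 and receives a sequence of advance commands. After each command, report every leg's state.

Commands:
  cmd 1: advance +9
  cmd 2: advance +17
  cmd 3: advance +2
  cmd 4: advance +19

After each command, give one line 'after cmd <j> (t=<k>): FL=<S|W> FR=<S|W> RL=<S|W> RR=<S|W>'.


after cmd 1 (t=11): FL=W FR=W RL=W RR=W
after cmd 2 (t=28): FL=W FR=S RL=W RR=W
after cmd 3 (t=30): FL=W FR=W RL=W RR=W
after cmd 4 (t=49): FL=W FR=S RL=W RR=W

start t=2: FL=W FR=W RL=W RR=W
cmd 1: advance +9 → t=11, phase=(8,6,8,17) → FL=W FR=W RL=W RR=W
cmd 2: advance +17 → t=28, phase=(5,3,5,14) → FL=W FR=S RL=W RR=W
cmd 3: advance +2 → t=30, phase=(7,5,7,16) → FL=W FR=W RL=W RR=W
cmd 4: advance +19 → t=49, phase=(6,4,6,15) → FL=W FR=S RL=W RR=W


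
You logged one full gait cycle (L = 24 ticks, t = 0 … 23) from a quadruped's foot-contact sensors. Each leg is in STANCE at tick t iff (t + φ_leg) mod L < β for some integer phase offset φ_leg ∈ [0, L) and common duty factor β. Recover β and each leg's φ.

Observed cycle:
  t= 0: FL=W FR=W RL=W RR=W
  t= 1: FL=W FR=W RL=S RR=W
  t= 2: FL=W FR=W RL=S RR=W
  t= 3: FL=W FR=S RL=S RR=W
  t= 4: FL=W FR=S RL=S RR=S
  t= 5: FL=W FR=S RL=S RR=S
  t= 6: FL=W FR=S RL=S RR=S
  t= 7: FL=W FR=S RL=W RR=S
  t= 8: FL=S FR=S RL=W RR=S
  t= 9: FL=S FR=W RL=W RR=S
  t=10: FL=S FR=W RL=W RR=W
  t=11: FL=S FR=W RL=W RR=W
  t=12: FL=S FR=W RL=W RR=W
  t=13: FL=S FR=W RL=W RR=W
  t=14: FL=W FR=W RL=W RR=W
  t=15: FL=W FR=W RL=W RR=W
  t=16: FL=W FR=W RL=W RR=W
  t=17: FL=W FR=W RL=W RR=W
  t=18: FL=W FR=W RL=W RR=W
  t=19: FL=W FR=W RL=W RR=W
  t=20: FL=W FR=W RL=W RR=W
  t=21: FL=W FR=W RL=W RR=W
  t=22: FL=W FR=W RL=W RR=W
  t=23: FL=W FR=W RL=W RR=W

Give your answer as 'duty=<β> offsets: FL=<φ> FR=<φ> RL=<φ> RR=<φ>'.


duty=6 offsets: FL=16 FR=21 RL=23 RR=20

duty β = stance ticks per leg = 6
FL: stance ticks = 6; W→S at t=8 → φ=16
FR: stance ticks = 6; W→S at t=3 → φ=21
RL: stance ticks = 6; W→S at t=1 → φ=23
RR: stance ticks = 6; W→S at t=4 → φ=20


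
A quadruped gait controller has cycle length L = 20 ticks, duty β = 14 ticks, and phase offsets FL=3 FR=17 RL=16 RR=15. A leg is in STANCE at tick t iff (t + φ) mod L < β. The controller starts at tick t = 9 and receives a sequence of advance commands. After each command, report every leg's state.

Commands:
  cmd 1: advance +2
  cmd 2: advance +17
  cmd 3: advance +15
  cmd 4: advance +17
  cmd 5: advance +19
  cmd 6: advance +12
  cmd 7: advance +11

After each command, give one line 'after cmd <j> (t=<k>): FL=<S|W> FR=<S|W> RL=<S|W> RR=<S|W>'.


after cmd 1 (t=11): FL=W FR=S RL=S RR=S
after cmd 2 (t=28): FL=S FR=S RL=S RR=S
after cmd 3 (t=43): FL=S FR=S RL=W RR=W
after cmd 4 (t=60): FL=S FR=W RL=W RR=W
after cmd 5 (t=79): FL=S FR=W RL=W RR=W
after cmd 6 (t=91): FL=W FR=S RL=S RR=S
after cmd 7 (t=102): FL=S FR=W RL=W RR=W

start t=9: FL=S FR=S RL=S RR=S
cmd 1: advance +2 → t=11, phase=(14,8,7,6) → FL=W FR=S RL=S RR=S
cmd 2: advance +17 → t=28, phase=(11,5,4,3) → FL=S FR=S RL=S RR=S
cmd 3: advance +15 → t=43, phase=(6,0,19,18) → FL=S FR=S RL=W RR=W
cmd 4: advance +17 → t=60, phase=(3,17,16,15) → FL=S FR=W RL=W RR=W
cmd 5: advance +19 → t=79, phase=(2,16,15,14) → FL=S FR=W RL=W RR=W
cmd 6: advance +12 → t=91, phase=(14,8,7,6) → FL=W FR=S RL=S RR=S
cmd 7: advance +11 → t=102, phase=(5,19,18,17) → FL=S FR=W RL=W RR=W


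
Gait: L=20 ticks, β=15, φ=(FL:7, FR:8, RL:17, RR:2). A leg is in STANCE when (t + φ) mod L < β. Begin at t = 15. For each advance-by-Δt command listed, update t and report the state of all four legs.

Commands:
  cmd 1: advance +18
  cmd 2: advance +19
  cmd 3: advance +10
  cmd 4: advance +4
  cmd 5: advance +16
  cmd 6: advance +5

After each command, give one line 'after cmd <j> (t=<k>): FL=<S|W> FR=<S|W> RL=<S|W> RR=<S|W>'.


start t=15: FL=S FR=S RL=S RR=W
cmd 1: advance +18 → t=33, phase=(0,1,10,15) → FL=S FR=S RL=S RR=W
cmd 2: advance +19 → t=52, phase=(19,0,9,14) → FL=W FR=S RL=S RR=S
cmd 3: advance +10 → t=62, phase=(9,10,19,4) → FL=S FR=S RL=W RR=S
cmd 4: advance +4 → t=66, phase=(13,14,3,8) → FL=S FR=S RL=S RR=S
cmd 5: advance +16 → t=82, phase=(9,10,19,4) → FL=S FR=S RL=W RR=S
cmd 6: advance +5 → t=87, phase=(14,15,4,9) → FL=S FR=W RL=S RR=S

after cmd 1 (t=33): FL=S FR=S RL=S RR=W
after cmd 2 (t=52): FL=W FR=S RL=S RR=S
after cmd 3 (t=62): FL=S FR=S RL=W RR=S
after cmd 4 (t=66): FL=S FR=S RL=S RR=S
after cmd 5 (t=82): FL=S FR=S RL=W RR=S
after cmd 6 (t=87): FL=S FR=W RL=S RR=S


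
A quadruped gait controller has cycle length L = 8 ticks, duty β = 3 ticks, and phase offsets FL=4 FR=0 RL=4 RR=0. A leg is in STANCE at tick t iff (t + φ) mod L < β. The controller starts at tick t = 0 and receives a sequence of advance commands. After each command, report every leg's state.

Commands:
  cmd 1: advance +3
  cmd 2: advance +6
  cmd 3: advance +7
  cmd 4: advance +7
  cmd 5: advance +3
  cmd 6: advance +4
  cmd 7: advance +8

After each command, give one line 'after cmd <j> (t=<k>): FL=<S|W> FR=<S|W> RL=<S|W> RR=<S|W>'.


start t=0: FL=W FR=S RL=W RR=S
cmd 1: advance +3 → t=3, phase=(7,3,7,3) → FL=W FR=W RL=W RR=W
cmd 2: advance +6 → t=9, phase=(5,1,5,1) → FL=W FR=S RL=W RR=S
cmd 3: advance +7 → t=16, phase=(4,0,4,0) → FL=W FR=S RL=W RR=S
cmd 4: advance +7 → t=23, phase=(3,7,3,7) → FL=W FR=W RL=W RR=W
cmd 5: advance +3 → t=26, phase=(6,2,6,2) → FL=W FR=S RL=W RR=S
cmd 6: advance +4 → t=30, phase=(2,6,2,6) → FL=S FR=W RL=S RR=W
cmd 7: advance +8 → t=38, phase=(2,6,2,6) → FL=S FR=W RL=S RR=W

after cmd 1 (t=3): FL=W FR=W RL=W RR=W
after cmd 2 (t=9): FL=W FR=S RL=W RR=S
after cmd 3 (t=16): FL=W FR=S RL=W RR=S
after cmd 4 (t=23): FL=W FR=W RL=W RR=W
after cmd 5 (t=26): FL=W FR=S RL=W RR=S
after cmd 6 (t=30): FL=S FR=W RL=S RR=W
after cmd 7 (t=38): FL=S FR=W RL=S RR=W


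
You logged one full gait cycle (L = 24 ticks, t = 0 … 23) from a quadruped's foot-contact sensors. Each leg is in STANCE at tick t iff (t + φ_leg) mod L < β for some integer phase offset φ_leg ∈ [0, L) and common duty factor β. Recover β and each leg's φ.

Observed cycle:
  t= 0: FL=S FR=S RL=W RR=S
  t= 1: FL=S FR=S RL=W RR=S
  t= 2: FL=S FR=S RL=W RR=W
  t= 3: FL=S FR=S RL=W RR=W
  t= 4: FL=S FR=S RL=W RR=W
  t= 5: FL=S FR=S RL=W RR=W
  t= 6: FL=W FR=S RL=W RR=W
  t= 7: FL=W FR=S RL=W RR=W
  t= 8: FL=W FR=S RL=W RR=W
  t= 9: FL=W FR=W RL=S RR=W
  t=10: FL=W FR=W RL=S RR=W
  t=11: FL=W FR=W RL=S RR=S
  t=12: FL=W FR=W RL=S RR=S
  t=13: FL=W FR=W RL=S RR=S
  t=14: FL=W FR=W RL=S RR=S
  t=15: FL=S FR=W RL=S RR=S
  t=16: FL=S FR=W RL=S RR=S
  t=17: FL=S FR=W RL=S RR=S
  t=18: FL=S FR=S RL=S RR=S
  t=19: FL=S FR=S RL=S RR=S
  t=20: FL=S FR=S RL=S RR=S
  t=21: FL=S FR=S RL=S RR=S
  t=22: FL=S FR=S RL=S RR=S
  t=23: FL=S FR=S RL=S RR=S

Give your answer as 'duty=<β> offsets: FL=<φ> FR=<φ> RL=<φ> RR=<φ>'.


duty β = stance ticks per leg = 15
FL: stance ticks = 15; W→S at t=15 → φ=9
FR: stance ticks = 15; W→S at t=18 → φ=6
RL: stance ticks = 15; W→S at t=9 → φ=15
RR: stance ticks = 15; W→S at t=11 → φ=13

duty=15 offsets: FL=9 FR=6 RL=15 RR=13


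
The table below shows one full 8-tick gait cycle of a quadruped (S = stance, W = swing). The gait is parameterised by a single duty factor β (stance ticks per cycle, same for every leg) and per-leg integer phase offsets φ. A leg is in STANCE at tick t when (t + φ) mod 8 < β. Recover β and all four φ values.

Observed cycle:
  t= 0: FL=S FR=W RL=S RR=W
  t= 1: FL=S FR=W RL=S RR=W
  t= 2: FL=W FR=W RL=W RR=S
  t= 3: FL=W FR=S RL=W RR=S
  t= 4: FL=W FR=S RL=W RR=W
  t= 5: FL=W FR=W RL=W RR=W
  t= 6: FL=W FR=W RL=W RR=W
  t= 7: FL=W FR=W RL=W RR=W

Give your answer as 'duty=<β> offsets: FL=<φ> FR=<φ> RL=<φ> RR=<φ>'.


duty β = stance ticks per leg = 2
FL: stance ticks = 2; W→S at t=0 → φ=0
FR: stance ticks = 2; W→S at t=3 → φ=5
RL: stance ticks = 2; W→S at t=0 → φ=0
RR: stance ticks = 2; W→S at t=2 → φ=6

duty=2 offsets: FL=0 FR=5 RL=0 RR=6


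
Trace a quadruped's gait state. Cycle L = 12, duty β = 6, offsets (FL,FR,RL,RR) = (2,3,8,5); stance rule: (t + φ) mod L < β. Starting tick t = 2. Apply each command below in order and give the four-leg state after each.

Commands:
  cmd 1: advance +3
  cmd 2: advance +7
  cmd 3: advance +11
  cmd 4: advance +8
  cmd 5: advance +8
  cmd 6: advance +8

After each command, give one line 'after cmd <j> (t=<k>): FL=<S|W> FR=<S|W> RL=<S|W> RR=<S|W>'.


start t=2: FL=S FR=S RL=W RR=W
cmd 1: advance +3 → t=5, phase=(7,8,1,10) → FL=W FR=W RL=S RR=W
cmd 2: advance +7 → t=12, phase=(2,3,8,5) → FL=S FR=S RL=W RR=S
cmd 3: advance +11 → t=23, phase=(1,2,7,4) → FL=S FR=S RL=W RR=S
cmd 4: advance +8 → t=31, phase=(9,10,3,0) → FL=W FR=W RL=S RR=S
cmd 5: advance +8 → t=39, phase=(5,6,11,8) → FL=S FR=W RL=W RR=W
cmd 6: advance +8 → t=47, phase=(1,2,7,4) → FL=S FR=S RL=W RR=S

after cmd 1 (t=5): FL=W FR=W RL=S RR=W
after cmd 2 (t=12): FL=S FR=S RL=W RR=S
after cmd 3 (t=23): FL=S FR=S RL=W RR=S
after cmd 4 (t=31): FL=W FR=W RL=S RR=S
after cmd 5 (t=39): FL=S FR=W RL=W RR=W
after cmd 6 (t=47): FL=S FR=S RL=W RR=S


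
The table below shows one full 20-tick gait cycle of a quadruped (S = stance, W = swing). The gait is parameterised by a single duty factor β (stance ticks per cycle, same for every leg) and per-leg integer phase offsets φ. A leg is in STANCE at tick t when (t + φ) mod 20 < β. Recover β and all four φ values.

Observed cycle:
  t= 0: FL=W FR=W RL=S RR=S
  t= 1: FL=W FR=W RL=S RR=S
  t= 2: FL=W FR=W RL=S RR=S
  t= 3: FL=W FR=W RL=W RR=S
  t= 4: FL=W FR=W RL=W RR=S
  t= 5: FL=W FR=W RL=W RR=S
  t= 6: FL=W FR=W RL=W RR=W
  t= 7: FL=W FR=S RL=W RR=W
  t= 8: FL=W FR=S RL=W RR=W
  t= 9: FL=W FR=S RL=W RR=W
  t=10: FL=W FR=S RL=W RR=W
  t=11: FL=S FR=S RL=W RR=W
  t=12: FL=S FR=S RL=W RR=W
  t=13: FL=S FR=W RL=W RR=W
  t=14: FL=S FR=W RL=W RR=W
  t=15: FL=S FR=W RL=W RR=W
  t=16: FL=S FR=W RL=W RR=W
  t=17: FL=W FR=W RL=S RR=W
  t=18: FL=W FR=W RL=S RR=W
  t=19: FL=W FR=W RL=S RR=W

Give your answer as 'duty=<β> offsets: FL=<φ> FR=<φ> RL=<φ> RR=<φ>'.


duty=6 offsets: FL=9 FR=13 RL=3 RR=0

duty β = stance ticks per leg = 6
FL: stance ticks = 6; W→S at t=11 → φ=9
FR: stance ticks = 6; W→S at t=7 → φ=13
RL: stance ticks = 6; W→S at t=17 → φ=3
RR: stance ticks = 6; W→S at t=0 → φ=0


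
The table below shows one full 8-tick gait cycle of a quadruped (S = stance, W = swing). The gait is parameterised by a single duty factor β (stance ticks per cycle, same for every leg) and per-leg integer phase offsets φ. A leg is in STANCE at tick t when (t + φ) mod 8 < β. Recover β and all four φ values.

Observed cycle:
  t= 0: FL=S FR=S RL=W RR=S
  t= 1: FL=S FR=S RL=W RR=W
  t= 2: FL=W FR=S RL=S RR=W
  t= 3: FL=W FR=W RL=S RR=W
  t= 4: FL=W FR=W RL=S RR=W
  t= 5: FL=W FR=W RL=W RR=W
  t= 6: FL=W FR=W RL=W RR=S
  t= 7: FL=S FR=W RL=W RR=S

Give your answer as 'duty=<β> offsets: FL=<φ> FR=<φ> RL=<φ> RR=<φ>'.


duty β = stance ticks per leg = 3
FL: stance ticks = 3; W→S at t=7 → φ=1
FR: stance ticks = 3; W→S at t=0 → φ=0
RL: stance ticks = 3; W→S at t=2 → φ=6
RR: stance ticks = 3; W→S at t=6 → φ=2

duty=3 offsets: FL=1 FR=0 RL=6 RR=2


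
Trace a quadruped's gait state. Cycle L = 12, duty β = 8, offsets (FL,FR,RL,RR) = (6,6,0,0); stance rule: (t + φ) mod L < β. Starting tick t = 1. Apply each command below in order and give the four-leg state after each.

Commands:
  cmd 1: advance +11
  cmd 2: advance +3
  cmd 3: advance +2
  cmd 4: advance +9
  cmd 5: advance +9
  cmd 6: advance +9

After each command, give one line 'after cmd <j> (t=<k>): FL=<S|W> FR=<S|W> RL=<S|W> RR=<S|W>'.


start t=1: FL=S FR=S RL=S RR=S
cmd 1: advance +11 → t=12, phase=(6,6,0,0) → FL=S FR=S RL=S RR=S
cmd 2: advance +3 → t=15, phase=(9,9,3,3) → FL=W FR=W RL=S RR=S
cmd 3: advance +2 → t=17, phase=(11,11,5,5) → FL=W FR=W RL=S RR=S
cmd 4: advance +9 → t=26, phase=(8,8,2,2) → FL=W FR=W RL=S RR=S
cmd 5: advance +9 → t=35, phase=(5,5,11,11) → FL=S FR=S RL=W RR=W
cmd 6: advance +9 → t=44, phase=(2,2,8,8) → FL=S FR=S RL=W RR=W

after cmd 1 (t=12): FL=S FR=S RL=S RR=S
after cmd 2 (t=15): FL=W FR=W RL=S RR=S
after cmd 3 (t=17): FL=W FR=W RL=S RR=S
after cmd 4 (t=26): FL=W FR=W RL=S RR=S
after cmd 5 (t=35): FL=S FR=S RL=W RR=W
after cmd 6 (t=44): FL=S FR=S RL=W RR=W


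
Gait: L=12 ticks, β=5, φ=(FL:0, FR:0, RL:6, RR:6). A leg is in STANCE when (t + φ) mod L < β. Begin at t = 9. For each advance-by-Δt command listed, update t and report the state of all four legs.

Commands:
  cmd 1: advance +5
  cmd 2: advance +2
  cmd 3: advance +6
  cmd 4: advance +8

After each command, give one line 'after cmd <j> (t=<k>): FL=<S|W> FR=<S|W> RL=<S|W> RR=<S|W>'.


start t=9: FL=W FR=W RL=S RR=S
cmd 1: advance +5 → t=14, phase=(2,2,8,8) → FL=S FR=S RL=W RR=W
cmd 2: advance +2 → t=16, phase=(4,4,10,10) → FL=S FR=S RL=W RR=W
cmd 3: advance +6 → t=22, phase=(10,10,4,4) → FL=W FR=W RL=S RR=S
cmd 4: advance +8 → t=30, phase=(6,6,0,0) → FL=W FR=W RL=S RR=S

after cmd 1 (t=14): FL=S FR=S RL=W RR=W
after cmd 2 (t=16): FL=S FR=S RL=W RR=W
after cmd 3 (t=22): FL=W FR=W RL=S RR=S
after cmd 4 (t=30): FL=W FR=W RL=S RR=S
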